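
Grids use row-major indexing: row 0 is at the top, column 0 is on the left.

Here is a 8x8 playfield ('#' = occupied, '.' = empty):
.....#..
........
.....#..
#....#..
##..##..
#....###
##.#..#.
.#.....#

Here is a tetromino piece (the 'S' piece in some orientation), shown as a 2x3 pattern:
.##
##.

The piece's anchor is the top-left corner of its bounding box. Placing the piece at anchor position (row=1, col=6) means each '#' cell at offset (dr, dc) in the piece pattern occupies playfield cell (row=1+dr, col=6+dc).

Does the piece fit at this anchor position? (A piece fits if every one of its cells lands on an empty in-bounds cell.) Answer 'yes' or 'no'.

Answer: no

Derivation:
Check each piece cell at anchor (1, 6):
  offset (0,1) -> (1,7): empty -> OK
  offset (0,2) -> (1,8): out of bounds -> FAIL
  offset (1,0) -> (2,6): empty -> OK
  offset (1,1) -> (2,7): empty -> OK
All cells valid: no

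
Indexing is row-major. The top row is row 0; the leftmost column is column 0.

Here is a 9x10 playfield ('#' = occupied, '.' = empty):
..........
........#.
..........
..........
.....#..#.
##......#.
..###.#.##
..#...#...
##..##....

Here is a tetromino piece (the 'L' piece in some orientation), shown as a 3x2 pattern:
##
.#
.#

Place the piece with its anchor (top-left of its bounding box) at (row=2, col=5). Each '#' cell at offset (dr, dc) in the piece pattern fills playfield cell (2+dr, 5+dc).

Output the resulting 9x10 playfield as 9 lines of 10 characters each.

Answer: ..........
........#.
.....##...
......#...
.....##.#.
##......#.
..###.#.##
..#...#...
##..##....

Derivation:
Fill (2+0,5+0) = (2,5)
Fill (2+0,5+1) = (2,6)
Fill (2+1,5+1) = (3,6)
Fill (2+2,5+1) = (4,6)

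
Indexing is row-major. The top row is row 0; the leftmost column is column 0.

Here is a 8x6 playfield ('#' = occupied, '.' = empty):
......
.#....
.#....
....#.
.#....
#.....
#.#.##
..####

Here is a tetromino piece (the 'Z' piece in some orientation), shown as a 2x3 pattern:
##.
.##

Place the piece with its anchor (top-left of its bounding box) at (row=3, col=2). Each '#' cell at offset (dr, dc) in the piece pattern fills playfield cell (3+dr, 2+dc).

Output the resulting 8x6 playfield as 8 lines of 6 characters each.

Answer: ......
.#....
.#....
..###.
.#.##.
#.....
#.#.##
..####

Derivation:
Fill (3+0,2+0) = (3,2)
Fill (3+0,2+1) = (3,3)
Fill (3+1,2+1) = (4,3)
Fill (3+1,2+2) = (4,4)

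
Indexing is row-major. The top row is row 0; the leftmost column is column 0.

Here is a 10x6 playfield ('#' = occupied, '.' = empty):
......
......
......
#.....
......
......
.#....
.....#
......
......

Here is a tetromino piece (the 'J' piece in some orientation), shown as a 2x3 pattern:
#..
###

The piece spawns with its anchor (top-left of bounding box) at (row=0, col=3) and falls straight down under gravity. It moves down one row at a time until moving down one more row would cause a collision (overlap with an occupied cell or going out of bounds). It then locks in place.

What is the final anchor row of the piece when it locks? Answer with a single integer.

Answer: 5

Derivation:
Spawn at (row=0, col=3). Try each row:
  row 0: fits
  row 1: fits
  row 2: fits
  row 3: fits
  row 4: fits
  row 5: fits
  row 6: blocked -> lock at row 5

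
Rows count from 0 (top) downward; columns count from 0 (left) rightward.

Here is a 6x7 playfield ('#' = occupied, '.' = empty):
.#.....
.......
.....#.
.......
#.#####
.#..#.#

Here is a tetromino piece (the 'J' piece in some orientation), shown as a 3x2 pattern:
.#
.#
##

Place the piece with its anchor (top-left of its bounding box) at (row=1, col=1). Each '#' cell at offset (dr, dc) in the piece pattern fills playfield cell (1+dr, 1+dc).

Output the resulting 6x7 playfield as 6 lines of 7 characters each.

Fill (1+0,1+1) = (1,2)
Fill (1+1,1+1) = (2,2)
Fill (1+2,1+0) = (3,1)
Fill (1+2,1+1) = (3,2)

Answer: .#.....
..#....
..#..#.
.##....
#.#####
.#..#.#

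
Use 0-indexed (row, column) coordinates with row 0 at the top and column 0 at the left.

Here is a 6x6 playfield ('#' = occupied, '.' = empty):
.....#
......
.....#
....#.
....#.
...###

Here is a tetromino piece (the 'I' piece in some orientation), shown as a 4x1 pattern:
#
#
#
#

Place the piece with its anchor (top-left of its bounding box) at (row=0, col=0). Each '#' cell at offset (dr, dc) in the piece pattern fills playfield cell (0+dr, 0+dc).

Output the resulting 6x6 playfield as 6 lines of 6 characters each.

Answer: #....#
#.....
#....#
#...#.
....#.
...###

Derivation:
Fill (0+0,0+0) = (0,0)
Fill (0+1,0+0) = (1,0)
Fill (0+2,0+0) = (2,0)
Fill (0+3,0+0) = (3,0)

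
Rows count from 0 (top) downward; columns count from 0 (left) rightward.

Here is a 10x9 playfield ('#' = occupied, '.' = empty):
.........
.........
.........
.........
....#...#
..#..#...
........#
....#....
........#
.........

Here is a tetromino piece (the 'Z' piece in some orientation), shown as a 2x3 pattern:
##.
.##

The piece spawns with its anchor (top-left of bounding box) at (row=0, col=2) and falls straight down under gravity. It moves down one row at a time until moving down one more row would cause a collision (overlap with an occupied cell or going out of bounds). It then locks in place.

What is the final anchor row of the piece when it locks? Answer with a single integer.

Spawn at (row=0, col=2). Try each row:
  row 0: fits
  row 1: fits
  row 2: fits
  row 3: blocked -> lock at row 2

Answer: 2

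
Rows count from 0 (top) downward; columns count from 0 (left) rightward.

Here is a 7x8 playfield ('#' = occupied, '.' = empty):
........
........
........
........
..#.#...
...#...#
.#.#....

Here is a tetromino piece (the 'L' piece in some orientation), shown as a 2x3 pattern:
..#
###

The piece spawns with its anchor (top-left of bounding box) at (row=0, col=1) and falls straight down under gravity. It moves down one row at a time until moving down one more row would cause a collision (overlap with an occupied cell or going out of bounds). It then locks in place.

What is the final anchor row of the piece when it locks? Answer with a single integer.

Answer: 2

Derivation:
Spawn at (row=0, col=1). Try each row:
  row 0: fits
  row 1: fits
  row 2: fits
  row 3: blocked -> lock at row 2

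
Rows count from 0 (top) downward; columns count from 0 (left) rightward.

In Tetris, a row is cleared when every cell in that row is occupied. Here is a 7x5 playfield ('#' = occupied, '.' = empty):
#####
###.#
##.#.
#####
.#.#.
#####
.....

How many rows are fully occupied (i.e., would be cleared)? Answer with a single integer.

Answer: 3

Derivation:
Check each row:
  row 0: 0 empty cells -> FULL (clear)
  row 1: 1 empty cell -> not full
  row 2: 2 empty cells -> not full
  row 3: 0 empty cells -> FULL (clear)
  row 4: 3 empty cells -> not full
  row 5: 0 empty cells -> FULL (clear)
  row 6: 5 empty cells -> not full
Total rows cleared: 3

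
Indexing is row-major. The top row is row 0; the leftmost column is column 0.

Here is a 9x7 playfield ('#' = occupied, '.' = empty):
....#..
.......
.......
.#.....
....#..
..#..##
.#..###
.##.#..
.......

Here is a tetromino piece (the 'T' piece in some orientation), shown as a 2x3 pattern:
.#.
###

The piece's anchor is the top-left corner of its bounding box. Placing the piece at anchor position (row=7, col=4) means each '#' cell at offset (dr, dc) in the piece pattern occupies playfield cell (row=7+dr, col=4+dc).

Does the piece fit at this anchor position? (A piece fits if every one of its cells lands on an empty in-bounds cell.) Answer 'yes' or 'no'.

Check each piece cell at anchor (7, 4):
  offset (0,1) -> (7,5): empty -> OK
  offset (1,0) -> (8,4): empty -> OK
  offset (1,1) -> (8,5): empty -> OK
  offset (1,2) -> (8,6): empty -> OK
All cells valid: yes

Answer: yes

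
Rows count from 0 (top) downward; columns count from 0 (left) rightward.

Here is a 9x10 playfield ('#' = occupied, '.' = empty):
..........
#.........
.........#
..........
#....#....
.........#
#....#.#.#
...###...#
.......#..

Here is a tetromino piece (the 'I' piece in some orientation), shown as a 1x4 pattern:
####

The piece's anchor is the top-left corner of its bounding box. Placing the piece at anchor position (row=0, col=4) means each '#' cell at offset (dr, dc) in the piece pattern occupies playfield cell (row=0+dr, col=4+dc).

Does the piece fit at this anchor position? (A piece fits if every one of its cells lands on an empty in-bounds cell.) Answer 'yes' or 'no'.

Answer: yes

Derivation:
Check each piece cell at anchor (0, 4):
  offset (0,0) -> (0,4): empty -> OK
  offset (0,1) -> (0,5): empty -> OK
  offset (0,2) -> (0,6): empty -> OK
  offset (0,3) -> (0,7): empty -> OK
All cells valid: yes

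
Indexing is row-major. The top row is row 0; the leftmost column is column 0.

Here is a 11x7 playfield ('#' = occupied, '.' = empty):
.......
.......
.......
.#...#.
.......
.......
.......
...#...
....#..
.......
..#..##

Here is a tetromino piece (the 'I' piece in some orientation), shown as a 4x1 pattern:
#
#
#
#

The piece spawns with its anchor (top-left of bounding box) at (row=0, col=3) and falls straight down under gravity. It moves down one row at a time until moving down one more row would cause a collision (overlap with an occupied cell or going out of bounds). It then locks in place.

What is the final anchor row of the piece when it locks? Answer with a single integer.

Answer: 3

Derivation:
Spawn at (row=0, col=3). Try each row:
  row 0: fits
  row 1: fits
  row 2: fits
  row 3: fits
  row 4: blocked -> lock at row 3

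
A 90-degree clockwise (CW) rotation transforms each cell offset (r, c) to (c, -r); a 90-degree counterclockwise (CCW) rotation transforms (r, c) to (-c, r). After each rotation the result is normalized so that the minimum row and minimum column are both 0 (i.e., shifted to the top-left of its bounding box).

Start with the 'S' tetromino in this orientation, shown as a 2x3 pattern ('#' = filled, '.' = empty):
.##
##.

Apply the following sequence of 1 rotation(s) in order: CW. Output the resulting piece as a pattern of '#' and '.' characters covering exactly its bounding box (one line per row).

Start:
.##
##.
After rotation 1 (CW):
#.
##
.#

Answer: #.
##
.#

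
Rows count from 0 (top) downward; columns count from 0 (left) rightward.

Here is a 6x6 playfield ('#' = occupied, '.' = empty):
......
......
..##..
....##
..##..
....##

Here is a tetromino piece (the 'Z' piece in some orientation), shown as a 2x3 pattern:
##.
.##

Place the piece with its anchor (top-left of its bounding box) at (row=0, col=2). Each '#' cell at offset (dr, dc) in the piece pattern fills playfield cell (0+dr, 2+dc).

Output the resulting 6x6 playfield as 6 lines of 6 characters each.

Answer: ..##..
...##.
..##..
....##
..##..
....##

Derivation:
Fill (0+0,2+0) = (0,2)
Fill (0+0,2+1) = (0,3)
Fill (0+1,2+1) = (1,3)
Fill (0+1,2+2) = (1,4)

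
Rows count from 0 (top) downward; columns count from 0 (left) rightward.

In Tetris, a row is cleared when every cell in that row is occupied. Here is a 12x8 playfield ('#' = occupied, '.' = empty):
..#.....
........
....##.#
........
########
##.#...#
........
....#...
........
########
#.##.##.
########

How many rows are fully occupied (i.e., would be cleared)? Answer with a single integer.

Answer: 3

Derivation:
Check each row:
  row 0: 7 empty cells -> not full
  row 1: 8 empty cells -> not full
  row 2: 5 empty cells -> not full
  row 3: 8 empty cells -> not full
  row 4: 0 empty cells -> FULL (clear)
  row 5: 4 empty cells -> not full
  row 6: 8 empty cells -> not full
  row 7: 7 empty cells -> not full
  row 8: 8 empty cells -> not full
  row 9: 0 empty cells -> FULL (clear)
  row 10: 3 empty cells -> not full
  row 11: 0 empty cells -> FULL (clear)
Total rows cleared: 3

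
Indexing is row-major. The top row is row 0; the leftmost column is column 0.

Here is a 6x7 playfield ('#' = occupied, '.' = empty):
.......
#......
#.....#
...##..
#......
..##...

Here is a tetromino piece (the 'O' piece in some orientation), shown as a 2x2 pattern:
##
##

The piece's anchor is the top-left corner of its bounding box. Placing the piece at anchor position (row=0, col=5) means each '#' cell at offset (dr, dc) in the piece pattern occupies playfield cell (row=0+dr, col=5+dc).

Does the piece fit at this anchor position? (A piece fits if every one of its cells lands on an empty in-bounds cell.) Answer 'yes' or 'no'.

Check each piece cell at anchor (0, 5):
  offset (0,0) -> (0,5): empty -> OK
  offset (0,1) -> (0,6): empty -> OK
  offset (1,0) -> (1,5): empty -> OK
  offset (1,1) -> (1,6): empty -> OK
All cells valid: yes

Answer: yes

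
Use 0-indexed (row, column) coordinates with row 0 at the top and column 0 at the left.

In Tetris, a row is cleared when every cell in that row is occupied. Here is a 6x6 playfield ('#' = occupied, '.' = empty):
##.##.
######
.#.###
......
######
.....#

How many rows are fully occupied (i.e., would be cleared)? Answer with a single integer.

Check each row:
  row 0: 2 empty cells -> not full
  row 1: 0 empty cells -> FULL (clear)
  row 2: 2 empty cells -> not full
  row 3: 6 empty cells -> not full
  row 4: 0 empty cells -> FULL (clear)
  row 5: 5 empty cells -> not full
Total rows cleared: 2

Answer: 2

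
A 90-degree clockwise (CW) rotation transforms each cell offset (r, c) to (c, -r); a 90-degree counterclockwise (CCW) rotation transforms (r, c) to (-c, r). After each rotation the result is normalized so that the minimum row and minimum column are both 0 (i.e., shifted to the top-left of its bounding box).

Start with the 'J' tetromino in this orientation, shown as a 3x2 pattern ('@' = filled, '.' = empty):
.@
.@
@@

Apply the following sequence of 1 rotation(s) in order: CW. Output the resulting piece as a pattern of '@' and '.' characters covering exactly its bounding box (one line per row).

Answer: @..
@@@

Derivation:
Start:
.@
.@
@@
After rotation 1 (CW):
@..
@@@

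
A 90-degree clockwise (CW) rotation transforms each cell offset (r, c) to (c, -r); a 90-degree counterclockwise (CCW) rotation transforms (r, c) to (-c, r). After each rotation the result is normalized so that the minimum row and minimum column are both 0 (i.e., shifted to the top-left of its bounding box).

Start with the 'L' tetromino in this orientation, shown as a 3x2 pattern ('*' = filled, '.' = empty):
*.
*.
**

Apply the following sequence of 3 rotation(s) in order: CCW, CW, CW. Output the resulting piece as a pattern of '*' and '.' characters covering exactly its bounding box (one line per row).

Start:
*.
*.
**
After rotation 1 (CCW):
..*
***
After rotation 2 (CW):
*.
*.
**
After rotation 3 (CW):
***
*..

Answer: ***
*..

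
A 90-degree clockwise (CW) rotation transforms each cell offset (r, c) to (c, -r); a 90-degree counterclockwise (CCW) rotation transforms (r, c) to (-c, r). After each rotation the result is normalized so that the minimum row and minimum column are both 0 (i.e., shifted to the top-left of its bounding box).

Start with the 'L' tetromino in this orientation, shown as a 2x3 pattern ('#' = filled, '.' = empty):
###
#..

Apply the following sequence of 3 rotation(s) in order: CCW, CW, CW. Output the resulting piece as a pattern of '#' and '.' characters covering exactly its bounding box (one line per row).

Start:
###
#..
After rotation 1 (CCW):
#.
#.
##
After rotation 2 (CW):
###
#..
After rotation 3 (CW):
##
.#
.#

Answer: ##
.#
.#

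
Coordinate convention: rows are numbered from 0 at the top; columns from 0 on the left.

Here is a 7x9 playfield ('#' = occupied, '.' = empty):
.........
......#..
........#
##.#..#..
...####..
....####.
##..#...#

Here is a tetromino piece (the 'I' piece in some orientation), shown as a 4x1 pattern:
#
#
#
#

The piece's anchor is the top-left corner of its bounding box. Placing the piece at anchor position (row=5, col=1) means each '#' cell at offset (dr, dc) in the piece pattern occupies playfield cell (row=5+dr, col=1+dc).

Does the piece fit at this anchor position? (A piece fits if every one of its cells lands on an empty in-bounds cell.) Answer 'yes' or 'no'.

Answer: no

Derivation:
Check each piece cell at anchor (5, 1):
  offset (0,0) -> (5,1): empty -> OK
  offset (1,0) -> (6,1): occupied ('#') -> FAIL
  offset (2,0) -> (7,1): out of bounds -> FAIL
  offset (3,0) -> (8,1): out of bounds -> FAIL
All cells valid: no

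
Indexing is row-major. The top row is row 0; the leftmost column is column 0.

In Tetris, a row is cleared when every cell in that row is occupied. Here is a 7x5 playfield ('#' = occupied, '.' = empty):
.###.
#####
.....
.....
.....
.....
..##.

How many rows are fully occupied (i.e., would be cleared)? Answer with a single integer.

Check each row:
  row 0: 2 empty cells -> not full
  row 1: 0 empty cells -> FULL (clear)
  row 2: 5 empty cells -> not full
  row 3: 5 empty cells -> not full
  row 4: 5 empty cells -> not full
  row 5: 5 empty cells -> not full
  row 6: 3 empty cells -> not full
Total rows cleared: 1

Answer: 1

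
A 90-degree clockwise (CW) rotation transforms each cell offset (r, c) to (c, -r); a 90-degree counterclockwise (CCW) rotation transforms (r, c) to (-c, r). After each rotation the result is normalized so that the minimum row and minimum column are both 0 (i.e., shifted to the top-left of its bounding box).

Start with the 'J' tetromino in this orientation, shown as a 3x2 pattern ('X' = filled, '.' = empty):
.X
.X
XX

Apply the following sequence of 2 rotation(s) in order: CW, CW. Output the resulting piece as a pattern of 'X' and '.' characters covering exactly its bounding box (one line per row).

Start:
.X
.X
XX
After rotation 1 (CW):
X..
XXX
After rotation 2 (CW):
XX
X.
X.

Answer: XX
X.
X.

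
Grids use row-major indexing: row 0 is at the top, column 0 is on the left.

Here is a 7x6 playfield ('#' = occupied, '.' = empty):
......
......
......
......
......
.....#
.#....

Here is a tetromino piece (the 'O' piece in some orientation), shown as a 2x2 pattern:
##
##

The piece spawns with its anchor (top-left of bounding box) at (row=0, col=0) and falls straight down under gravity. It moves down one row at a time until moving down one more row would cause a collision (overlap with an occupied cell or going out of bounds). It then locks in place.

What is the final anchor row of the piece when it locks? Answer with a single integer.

Answer: 4

Derivation:
Spawn at (row=0, col=0). Try each row:
  row 0: fits
  row 1: fits
  row 2: fits
  row 3: fits
  row 4: fits
  row 5: blocked -> lock at row 4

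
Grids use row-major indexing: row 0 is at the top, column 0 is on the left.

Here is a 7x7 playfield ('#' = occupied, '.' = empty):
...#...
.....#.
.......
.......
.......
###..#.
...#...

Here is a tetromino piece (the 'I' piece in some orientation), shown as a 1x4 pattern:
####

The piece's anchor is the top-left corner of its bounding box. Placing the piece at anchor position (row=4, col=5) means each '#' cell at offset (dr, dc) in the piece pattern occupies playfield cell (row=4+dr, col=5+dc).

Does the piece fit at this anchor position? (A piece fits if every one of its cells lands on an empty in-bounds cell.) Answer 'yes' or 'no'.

Check each piece cell at anchor (4, 5):
  offset (0,0) -> (4,5): empty -> OK
  offset (0,1) -> (4,6): empty -> OK
  offset (0,2) -> (4,7): out of bounds -> FAIL
  offset (0,3) -> (4,8): out of bounds -> FAIL
All cells valid: no

Answer: no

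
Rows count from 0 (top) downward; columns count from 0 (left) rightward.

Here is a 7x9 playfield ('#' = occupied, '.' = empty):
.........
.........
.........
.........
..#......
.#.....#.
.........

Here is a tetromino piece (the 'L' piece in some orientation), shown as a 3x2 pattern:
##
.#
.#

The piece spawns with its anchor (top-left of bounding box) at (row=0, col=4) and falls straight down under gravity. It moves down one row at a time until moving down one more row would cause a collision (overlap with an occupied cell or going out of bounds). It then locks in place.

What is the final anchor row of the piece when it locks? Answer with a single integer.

Answer: 4

Derivation:
Spawn at (row=0, col=4). Try each row:
  row 0: fits
  row 1: fits
  row 2: fits
  row 3: fits
  row 4: fits
  row 5: blocked -> lock at row 4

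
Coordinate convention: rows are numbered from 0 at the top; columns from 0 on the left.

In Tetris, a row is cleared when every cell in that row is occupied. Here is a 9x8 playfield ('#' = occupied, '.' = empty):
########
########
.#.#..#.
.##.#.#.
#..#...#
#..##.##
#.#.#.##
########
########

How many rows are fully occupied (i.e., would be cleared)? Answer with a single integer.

Answer: 4

Derivation:
Check each row:
  row 0: 0 empty cells -> FULL (clear)
  row 1: 0 empty cells -> FULL (clear)
  row 2: 5 empty cells -> not full
  row 3: 4 empty cells -> not full
  row 4: 5 empty cells -> not full
  row 5: 3 empty cells -> not full
  row 6: 3 empty cells -> not full
  row 7: 0 empty cells -> FULL (clear)
  row 8: 0 empty cells -> FULL (clear)
Total rows cleared: 4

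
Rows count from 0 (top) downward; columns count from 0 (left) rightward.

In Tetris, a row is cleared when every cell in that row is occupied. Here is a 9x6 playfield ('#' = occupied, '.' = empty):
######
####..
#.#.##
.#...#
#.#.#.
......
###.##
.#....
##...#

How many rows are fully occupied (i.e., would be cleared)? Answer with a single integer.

Answer: 1

Derivation:
Check each row:
  row 0: 0 empty cells -> FULL (clear)
  row 1: 2 empty cells -> not full
  row 2: 2 empty cells -> not full
  row 3: 4 empty cells -> not full
  row 4: 3 empty cells -> not full
  row 5: 6 empty cells -> not full
  row 6: 1 empty cell -> not full
  row 7: 5 empty cells -> not full
  row 8: 3 empty cells -> not full
Total rows cleared: 1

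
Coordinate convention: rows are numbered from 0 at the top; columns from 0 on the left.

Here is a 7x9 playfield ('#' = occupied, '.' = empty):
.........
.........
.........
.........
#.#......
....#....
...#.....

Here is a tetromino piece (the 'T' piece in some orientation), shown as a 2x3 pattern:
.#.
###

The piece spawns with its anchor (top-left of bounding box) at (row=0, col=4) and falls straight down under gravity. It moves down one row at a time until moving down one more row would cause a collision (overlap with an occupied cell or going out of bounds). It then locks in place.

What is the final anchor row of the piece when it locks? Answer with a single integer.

Spawn at (row=0, col=4). Try each row:
  row 0: fits
  row 1: fits
  row 2: fits
  row 3: fits
  row 4: blocked -> lock at row 3

Answer: 3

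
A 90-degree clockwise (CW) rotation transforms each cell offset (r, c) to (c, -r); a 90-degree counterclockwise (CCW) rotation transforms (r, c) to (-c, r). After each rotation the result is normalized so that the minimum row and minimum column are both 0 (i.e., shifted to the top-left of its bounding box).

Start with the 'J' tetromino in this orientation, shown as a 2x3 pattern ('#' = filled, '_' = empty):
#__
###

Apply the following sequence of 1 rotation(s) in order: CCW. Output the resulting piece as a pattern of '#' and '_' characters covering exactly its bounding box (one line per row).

Answer: _#
_#
##

Derivation:
Start:
#__
###
After rotation 1 (CCW):
_#
_#
##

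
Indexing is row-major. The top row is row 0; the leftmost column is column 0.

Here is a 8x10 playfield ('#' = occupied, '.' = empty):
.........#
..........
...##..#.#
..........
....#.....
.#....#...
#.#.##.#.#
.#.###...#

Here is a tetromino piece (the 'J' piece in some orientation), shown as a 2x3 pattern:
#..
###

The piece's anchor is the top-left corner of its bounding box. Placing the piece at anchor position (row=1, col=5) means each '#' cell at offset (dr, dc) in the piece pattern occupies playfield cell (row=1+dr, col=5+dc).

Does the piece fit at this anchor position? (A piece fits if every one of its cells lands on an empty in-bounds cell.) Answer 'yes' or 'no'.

Answer: no

Derivation:
Check each piece cell at anchor (1, 5):
  offset (0,0) -> (1,5): empty -> OK
  offset (1,0) -> (2,5): empty -> OK
  offset (1,1) -> (2,6): empty -> OK
  offset (1,2) -> (2,7): occupied ('#') -> FAIL
All cells valid: no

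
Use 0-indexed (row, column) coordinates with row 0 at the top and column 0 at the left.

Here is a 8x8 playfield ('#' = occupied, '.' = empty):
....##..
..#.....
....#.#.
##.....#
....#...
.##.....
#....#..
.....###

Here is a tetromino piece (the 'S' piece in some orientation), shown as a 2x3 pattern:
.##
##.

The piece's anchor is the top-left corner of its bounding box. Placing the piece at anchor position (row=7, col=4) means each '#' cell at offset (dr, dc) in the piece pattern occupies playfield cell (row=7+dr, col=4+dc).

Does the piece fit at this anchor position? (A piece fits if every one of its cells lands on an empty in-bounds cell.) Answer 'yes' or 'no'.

Answer: no

Derivation:
Check each piece cell at anchor (7, 4):
  offset (0,1) -> (7,5): occupied ('#') -> FAIL
  offset (0,2) -> (7,6): occupied ('#') -> FAIL
  offset (1,0) -> (8,4): out of bounds -> FAIL
  offset (1,1) -> (8,5): out of bounds -> FAIL
All cells valid: no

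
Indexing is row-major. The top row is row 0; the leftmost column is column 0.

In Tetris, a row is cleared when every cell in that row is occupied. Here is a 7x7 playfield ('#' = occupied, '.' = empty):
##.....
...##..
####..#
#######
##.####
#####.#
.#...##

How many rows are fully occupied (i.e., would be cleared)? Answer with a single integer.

Answer: 1

Derivation:
Check each row:
  row 0: 5 empty cells -> not full
  row 1: 5 empty cells -> not full
  row 2: 2 empty cells -> not full
  row 3: 0 empty cells -> FULL (clear)
  row 4: 1 empty cell -> not full
  row 5: 1 empty cell -> not full
  row 6: 4 empty cells -> not full
Total rows cleared: 1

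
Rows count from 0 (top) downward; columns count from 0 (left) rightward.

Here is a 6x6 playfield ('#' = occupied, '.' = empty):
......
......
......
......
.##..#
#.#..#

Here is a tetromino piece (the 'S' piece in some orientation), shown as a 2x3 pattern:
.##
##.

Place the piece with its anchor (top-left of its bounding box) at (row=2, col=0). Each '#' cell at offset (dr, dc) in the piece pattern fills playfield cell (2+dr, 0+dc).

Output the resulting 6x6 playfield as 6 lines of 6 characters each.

Answer: ......
......
.##...
##....
.##..#
#.#..#

Derivation:
Fill (2+0,0+1) = (2,1)
Fill (2+0,0+2) = (2,2)
Fill (2+1,0+0) = (3,0)
Fill (2+1,0+1) = (3,1)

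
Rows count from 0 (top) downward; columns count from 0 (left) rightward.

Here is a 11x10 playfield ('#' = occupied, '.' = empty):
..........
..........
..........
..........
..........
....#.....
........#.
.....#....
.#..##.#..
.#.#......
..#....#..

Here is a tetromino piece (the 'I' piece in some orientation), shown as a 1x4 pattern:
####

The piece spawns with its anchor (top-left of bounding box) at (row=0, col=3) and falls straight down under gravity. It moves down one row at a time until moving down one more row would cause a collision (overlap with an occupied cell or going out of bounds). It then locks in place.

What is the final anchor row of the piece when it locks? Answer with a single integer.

Answer: 4

Derivation:
Spawn at (row=0, col=3). Try each row:
  row 0: fits
  row 1: fits
  row 2: fits
  row 3: fits
  row 4: fits
  row 5: blocked -> lock at row 4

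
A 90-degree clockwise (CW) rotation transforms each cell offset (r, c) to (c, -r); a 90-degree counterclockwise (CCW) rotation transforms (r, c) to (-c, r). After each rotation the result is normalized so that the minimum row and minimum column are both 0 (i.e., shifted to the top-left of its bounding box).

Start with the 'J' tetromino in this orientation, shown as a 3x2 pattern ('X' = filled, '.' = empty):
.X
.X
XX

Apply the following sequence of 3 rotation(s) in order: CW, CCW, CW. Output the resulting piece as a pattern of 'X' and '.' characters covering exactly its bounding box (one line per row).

Start:
.X
.X
XX
After rotation 1 (CW):
X..
XXX
After rotation 2 (CCW):
.X
.X
XX
After rotation 3 (CW):
X..
XXX

Answer: X..
XXX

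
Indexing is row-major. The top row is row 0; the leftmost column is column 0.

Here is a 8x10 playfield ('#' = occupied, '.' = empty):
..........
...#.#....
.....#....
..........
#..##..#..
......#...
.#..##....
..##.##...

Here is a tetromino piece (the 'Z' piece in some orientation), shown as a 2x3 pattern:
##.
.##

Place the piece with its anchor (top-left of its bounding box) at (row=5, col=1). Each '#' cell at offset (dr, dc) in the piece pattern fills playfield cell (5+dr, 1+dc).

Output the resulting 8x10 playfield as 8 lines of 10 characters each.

Fill (5+0,1+0) = (5,1)
Fill (5+0,1+1) = (5,2)
Fill (5+1,1+1) = (6,2)
Fill (5+1,1+2) = (6,3)

Answer: ..........
...#.#....
.....#....
..........
#..##..#..
.##...#...
.#####....
..##.##...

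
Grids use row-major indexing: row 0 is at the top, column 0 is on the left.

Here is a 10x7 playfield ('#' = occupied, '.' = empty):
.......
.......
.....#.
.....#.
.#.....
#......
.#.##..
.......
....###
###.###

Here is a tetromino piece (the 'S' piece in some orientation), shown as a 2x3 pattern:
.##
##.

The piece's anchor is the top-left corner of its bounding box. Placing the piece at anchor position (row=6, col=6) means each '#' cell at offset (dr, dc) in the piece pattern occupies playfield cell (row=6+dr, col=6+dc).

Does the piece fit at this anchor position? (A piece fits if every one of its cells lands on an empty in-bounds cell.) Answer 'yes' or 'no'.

Answer: no

Derivation:
Check each piece cell at anchor (6, 6):
  offset (0,1) -> (6,7): out of bounds -> FAIL
  offset (0,2) -> (6,8): out of bounds -> FAIL
  offset (1,0) -> (7,6): empty -> OK
  offset (1,1) -> (7,7): out of bounds -> FAIL
All cells valid: no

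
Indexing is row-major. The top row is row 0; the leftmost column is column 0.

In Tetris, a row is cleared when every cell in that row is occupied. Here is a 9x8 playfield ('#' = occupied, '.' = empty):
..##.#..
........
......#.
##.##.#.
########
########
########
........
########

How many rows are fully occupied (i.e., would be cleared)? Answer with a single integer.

Check each row:
  row 0: 5 empty cells -> not full
  row 1: 8 empty cells -> not full
  row 2: 7 empty cells -> not full
  row 3: 3 empty cells -> not full
  row 4: 0 empty cells -> FULL (clear)
  row 5: 0 empty cells -> FULL (clear)
  row 6: 0 empty cells -> FULL (clear)
  row 7: 8 empty cells -> not full
  row 8: 0 empty cells -> FULL (clear)
Total rows cleared: 4

Answer: 4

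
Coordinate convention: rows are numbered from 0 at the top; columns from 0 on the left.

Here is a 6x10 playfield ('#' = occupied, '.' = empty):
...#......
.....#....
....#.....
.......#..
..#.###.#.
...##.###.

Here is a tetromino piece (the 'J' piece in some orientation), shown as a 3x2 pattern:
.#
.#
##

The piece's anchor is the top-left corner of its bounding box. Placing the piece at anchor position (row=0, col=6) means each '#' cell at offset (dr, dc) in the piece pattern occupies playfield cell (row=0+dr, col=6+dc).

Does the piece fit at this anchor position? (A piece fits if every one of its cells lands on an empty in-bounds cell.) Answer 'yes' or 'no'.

Answer: yes

Derivation:
Check each piece cell at anchor (0, 6):
  offset (0,1) -> (0,7): empty -> OK
  offset (1,1) -> (1,7): empty -> OK
  offset (2,0) -> (2,6): empty -> OK
  offset (2,1) -> (2,7): empty -> OK
All cells valid: yes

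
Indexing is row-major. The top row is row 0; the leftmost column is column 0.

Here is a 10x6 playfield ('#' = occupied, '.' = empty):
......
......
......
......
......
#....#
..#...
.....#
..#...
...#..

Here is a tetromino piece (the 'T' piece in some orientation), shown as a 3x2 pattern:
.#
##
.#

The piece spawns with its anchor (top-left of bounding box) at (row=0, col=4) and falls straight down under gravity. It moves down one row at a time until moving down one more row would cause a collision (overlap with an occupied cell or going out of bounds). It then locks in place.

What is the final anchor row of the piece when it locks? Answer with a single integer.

Answer: 2

Derivation:
Spawn at (row=0, col=4). Try each row:
  row 0: fits
  row 1: fits
  row 2: fits
  row 3: blocked -> lock at row 2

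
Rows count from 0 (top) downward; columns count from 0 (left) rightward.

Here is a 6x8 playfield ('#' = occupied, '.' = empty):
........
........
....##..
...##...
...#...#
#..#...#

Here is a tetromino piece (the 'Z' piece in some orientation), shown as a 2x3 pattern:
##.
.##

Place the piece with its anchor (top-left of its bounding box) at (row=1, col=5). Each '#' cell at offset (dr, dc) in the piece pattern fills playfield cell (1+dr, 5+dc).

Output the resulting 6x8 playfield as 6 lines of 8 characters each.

Answer: ........
.....##.
....####
...##...
...#...#
#..#...#

Derivation:
Fill (1+0,5+0) = (1,5)
Fill (1+0,5+1) = (1,6)
Fill (1+1,5+1) = (2,6)
Fill (1+1,5+2) = (2,7)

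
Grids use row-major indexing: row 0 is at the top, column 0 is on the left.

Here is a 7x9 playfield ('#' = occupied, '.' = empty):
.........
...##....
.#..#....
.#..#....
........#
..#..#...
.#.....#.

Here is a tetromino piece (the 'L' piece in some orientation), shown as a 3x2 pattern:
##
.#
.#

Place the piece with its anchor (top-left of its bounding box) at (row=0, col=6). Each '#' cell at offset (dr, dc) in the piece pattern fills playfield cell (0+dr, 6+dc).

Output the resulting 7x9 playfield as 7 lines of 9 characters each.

Answer: ......##.
...##..#.
.#..#..#.
.#..#....
........#
..#..#...
.#.....#.

Derivation:
Fill (0+0,6+0) = (0,6)
Fill (0+0,6+1) = (0,7)
Fill (0+1,6+1) = (1,7)
Fill (0+2,6+1) = (2,7)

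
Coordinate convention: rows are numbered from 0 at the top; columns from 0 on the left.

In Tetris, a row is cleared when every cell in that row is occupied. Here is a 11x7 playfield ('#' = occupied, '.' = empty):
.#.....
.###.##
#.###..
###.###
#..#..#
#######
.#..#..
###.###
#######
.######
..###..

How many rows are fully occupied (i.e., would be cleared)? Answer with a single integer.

Answer: 2

Derivation:
Check each row:
  row 0: 6 empty cells -> not full
  row 1: 2 empty cells -> not full
  row 2: 3 empty cells -> not full
  row 3: 1 empty cell -> not full
  row 4: 4 empty cells -> not full
  row 5: 0 empty cells -> FULL (clear)
  row 6: 5 empty cells -> not full
  row 7: 1 empty cell -> not full
  row 8: 0 empty cells -> FULL (clear)
  row 9: 1 empty cell -> not full
  row 10: 4 empty cells -> not full
Total rows cleared: 2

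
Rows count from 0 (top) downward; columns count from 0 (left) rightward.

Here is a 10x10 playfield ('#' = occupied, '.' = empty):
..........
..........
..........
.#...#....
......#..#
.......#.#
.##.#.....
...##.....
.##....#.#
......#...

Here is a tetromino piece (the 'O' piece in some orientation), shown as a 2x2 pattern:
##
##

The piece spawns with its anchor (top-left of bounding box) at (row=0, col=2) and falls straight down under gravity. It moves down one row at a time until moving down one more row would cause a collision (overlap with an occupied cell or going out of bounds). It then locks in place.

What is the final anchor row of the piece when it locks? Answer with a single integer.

Spawn at (row=0, col=2). Try each row:
  row 0: fits
  row 1: fits
  row 2: fits
  row 3: fits
  row 4: fits
  row 5: blocked -> lock at row 4

Answer: 4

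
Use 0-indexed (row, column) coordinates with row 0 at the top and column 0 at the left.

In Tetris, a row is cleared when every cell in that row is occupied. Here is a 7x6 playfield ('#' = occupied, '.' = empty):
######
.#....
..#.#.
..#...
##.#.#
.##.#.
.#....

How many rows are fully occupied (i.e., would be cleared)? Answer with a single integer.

Check each row:
  row 0: 0 empty cells -> FULL (clear)
  row 1: 5 empty cells -> not full
  row 2: 4 empty cells -> not full
  row 3: 5 empty cells -> not full
  row 4: 2 empty cells -> not full
  row 5: 3 empty cells -> not full
  row 6: 5 empty cells -> not full
Total rows cleared: 1

Answer: 1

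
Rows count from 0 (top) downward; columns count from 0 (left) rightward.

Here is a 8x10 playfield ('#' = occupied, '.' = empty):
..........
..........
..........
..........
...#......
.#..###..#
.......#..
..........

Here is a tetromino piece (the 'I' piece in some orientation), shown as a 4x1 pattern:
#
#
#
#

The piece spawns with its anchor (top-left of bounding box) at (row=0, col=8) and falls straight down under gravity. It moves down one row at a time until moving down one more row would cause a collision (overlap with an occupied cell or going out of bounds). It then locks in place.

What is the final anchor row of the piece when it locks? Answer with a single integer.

Answer: 4

Derivation:
Spawn at (row=0, col=8). Try each row:
  row 0: fits
  row 1: fits
  row 2: fits
  row 3: fits
  row 4: fits
  row 5: blocked -> lock at row 4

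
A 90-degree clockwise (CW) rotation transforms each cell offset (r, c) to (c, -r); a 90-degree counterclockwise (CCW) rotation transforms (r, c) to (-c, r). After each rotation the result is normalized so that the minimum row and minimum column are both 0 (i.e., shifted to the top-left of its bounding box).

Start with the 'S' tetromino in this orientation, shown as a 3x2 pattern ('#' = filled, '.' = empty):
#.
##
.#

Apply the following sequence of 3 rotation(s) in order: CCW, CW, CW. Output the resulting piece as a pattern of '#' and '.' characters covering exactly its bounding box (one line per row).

Start:
#.
##
.#
After rotation 1 (CCW):
.##
##.
After rotation 2 (CW):
#.
##
.#
After rotation 3 (CW):
.##
##.

Answer: .##
##.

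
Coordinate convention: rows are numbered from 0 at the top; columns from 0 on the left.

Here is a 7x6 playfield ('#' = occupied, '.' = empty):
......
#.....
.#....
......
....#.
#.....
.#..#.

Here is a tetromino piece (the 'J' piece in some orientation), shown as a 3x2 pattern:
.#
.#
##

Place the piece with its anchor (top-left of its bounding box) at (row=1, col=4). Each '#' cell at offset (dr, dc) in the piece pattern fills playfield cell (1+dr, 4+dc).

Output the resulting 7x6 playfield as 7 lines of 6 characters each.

Fill (1+0,4+1) = (1,5)
Fill (1+1,4+1) = (2,5)
Fill (1+2,4+0) = (3,4)
Fill (1+2,4+1) = (3,5)

Answer: ......
#....#
.#...#
....##
....#.
#.....
.#..#.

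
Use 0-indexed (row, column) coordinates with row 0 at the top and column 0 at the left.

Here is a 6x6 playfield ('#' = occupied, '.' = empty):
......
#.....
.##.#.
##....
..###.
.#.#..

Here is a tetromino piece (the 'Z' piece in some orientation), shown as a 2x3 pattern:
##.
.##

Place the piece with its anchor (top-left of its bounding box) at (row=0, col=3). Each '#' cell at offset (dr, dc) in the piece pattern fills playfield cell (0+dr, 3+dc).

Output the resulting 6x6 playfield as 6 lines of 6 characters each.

Answer: ...##.
#...##
.##.#.
##....
..###.
.#.#..

Derivation:
Fill (0+0,3+0) = (0,3)
Fill (0+0,3+1) = (0,4)
Fill (0+1,3+1) = (1,4)
Fill (0+1,3+2) = (1,5)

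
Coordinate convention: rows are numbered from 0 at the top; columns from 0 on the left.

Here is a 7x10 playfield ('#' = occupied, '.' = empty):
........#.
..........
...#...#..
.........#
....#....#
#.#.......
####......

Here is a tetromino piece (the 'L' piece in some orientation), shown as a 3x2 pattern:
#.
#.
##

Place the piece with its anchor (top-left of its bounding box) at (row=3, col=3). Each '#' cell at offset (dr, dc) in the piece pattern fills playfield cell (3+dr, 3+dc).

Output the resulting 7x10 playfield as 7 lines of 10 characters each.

Answer: ........#.
..........
...#...#..
...#.....#
...##....#
#.###.....
####......

Derivation:
Fill (3+0,3+0) = (3,3)
Fill (3+1,3+0) = (4,3)
Fill (3+2,3+0) = (5,3)
Fill (3+2,3+1) = (5,4)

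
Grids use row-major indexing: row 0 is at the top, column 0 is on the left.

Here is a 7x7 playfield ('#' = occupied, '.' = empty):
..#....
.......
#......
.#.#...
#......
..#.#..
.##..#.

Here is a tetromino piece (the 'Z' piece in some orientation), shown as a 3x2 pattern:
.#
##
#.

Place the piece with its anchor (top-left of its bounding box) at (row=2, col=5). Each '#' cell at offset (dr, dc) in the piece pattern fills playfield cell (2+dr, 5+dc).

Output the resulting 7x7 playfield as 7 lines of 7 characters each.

Fill (2+0,5+1) = (2,6)
Fill (2+1,5+0) = (3,5)
Fill (2+1,5+1) = (3,6)
Fill (2+2,5+0) = (4,5)

Answer: ..#....
.......
#.....#
.#.#.##
#....#.
..#.#..
.##..#.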